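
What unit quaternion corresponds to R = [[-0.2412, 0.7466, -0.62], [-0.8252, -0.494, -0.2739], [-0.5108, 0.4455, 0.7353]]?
0.5 + 0.3597i - 0.0546j - 0.7859k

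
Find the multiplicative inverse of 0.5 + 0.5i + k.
0.3333 - 0.3333i - 0.6667k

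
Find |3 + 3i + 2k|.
√22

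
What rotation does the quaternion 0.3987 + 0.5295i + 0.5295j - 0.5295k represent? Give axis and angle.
axis = (√3/3, √3/3, -√3/3), θ = 133°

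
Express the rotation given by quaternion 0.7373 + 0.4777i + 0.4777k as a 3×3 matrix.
[[0.5436, -0.7044, 0.4564], [0.7044, 0.0872, -0.7044], [0.4564, 0.7044, 0.5436]]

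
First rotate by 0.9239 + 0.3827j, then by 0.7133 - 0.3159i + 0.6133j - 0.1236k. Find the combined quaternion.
0.4243 - 0.2446i + 0.8396j - 0.2351k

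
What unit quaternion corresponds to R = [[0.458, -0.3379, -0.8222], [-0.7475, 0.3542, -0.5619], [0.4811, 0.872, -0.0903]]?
0.6561 + 0.5464i - 0.4966j - 0.1561k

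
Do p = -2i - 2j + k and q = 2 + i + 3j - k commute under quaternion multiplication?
No: pq = 9 - 5i - 5j - 2k ≠ 9 - 3i - 3j + 6k = qp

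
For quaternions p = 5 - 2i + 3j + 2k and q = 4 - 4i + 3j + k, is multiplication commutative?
No: pq = 1 - 31i + 21j + 19k ≠ 1 - 25i + 33j + 7k = qp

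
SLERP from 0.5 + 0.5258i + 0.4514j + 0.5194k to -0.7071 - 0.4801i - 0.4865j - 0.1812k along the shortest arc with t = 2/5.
0.5947 + 0.5175i + 0.4747j + 0.3913k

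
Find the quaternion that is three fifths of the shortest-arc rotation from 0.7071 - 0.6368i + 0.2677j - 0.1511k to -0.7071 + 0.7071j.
0.8666 - 0.3223i - 0.3732j - 0.0765k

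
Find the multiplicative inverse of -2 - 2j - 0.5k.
-0.2424 + 0.2424j + 0.0606k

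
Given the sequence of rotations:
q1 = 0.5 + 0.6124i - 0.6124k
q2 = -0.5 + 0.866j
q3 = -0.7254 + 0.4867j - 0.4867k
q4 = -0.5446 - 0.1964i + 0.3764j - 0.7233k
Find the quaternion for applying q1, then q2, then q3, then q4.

q2 · q1 = -0.25 - 0.8365i + 0.433j - 0.2241k
q3 · q2 · q1 = -0.1385 + 0.7085i - 0.0286j + 0.6914k
q4 · q3 · q2 · q1 = 0.7254 - 0.1191i - 0.4132j - 0.5374k
0.7254 - 0.1191i - 0.4132j - 0.5374k


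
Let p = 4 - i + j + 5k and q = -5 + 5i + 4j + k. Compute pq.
-24 + 6i + 37j - 30k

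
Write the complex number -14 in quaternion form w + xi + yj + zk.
-14 + 0i + 0j + 0k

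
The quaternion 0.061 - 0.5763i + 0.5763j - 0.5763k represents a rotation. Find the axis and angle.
axis = (-√3/3, √3/3, -√3/3), θ = 173°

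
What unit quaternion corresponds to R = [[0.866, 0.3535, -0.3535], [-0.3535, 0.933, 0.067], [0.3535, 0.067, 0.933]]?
0.9659 - 0.183j - 0.183k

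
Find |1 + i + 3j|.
√11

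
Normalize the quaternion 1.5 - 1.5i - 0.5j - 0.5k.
0.6708 - 0.6708i - 0.2236j - 0.2236k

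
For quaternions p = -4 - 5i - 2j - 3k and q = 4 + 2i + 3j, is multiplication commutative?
No: pq = -19i - 26j - 23k ≠ -37i - 14j - k = qp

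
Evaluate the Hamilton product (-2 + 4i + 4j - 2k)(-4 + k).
10 - 12i - 20j + 6k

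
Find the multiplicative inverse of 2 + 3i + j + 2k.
0.1111 - 0.1667i - 0.0556j - 0.1111k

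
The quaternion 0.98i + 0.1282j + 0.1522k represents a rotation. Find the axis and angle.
axis = (0.98, 0.1282, 0.1522), θ = π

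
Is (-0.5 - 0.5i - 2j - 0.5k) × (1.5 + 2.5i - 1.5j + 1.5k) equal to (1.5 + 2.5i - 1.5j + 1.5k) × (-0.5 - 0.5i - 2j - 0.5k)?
No: pq = -1.75 - 5.75i - 2.75j + 4.25k ≠ -1.75 + 1.75i - 1.75j - 7.25k = qp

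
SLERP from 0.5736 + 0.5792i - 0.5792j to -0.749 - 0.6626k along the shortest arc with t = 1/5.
0.6835 + 0.503i - 0.503j + 0.164k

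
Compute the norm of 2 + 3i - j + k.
√15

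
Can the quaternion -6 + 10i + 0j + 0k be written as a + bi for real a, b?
Yes. The quaternion -6 + 10i has j- and k-coefficients y = z = 0, so it lies in the complex subalgebra spanned by 1 and i.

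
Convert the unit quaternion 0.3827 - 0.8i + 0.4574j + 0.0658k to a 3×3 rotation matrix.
[[0.5729, -0.7822, 0.2448], [-0.6815, -0.2887, 0.6725], [-0.4554, -0.5521, -0.6984]]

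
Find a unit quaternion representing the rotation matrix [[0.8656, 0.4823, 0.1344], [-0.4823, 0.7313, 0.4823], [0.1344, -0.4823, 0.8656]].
0.9304 - 0.2592i - 0.2592k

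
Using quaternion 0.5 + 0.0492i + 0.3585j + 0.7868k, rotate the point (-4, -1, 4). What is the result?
(4.476, -0.986, 3.463)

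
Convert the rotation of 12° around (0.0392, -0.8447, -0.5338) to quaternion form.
0.9945 + 0.0041i - 0.0883j - 0.0558k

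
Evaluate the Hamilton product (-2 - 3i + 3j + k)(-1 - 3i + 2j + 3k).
-16 + 16i - j - 4k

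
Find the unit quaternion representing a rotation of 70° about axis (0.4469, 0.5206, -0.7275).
0.8192 + 0.2563i + 0.2986j - 0.4173k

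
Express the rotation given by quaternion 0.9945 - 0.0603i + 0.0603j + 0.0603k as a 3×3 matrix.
[[0.9855, -0.1272, 0.1127], [0.1127, 0.9855, 0.1272], [-0.1272, -0.1127, 0.9855]]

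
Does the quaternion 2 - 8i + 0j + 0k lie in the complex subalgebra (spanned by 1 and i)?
Yes. The quaternion 2 - 8i has j- and k-coefficients y = z = 0, so it lies in the complex subalgebra spanned by 1 and i.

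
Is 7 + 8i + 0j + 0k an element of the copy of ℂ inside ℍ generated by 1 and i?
Yes. The quaternion 7 + 8i has j- and k-coefficients y = z = 0, so it lies in the complex subalgebra spanned by 1 and i.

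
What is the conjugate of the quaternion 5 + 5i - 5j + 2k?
5 - 5i + 5j - 2k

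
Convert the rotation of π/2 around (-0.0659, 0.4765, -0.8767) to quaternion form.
0.7071 - 0.0466i + 0.3369j - 0.6199k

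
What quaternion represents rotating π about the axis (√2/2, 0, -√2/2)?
0.7071i - 0.7071k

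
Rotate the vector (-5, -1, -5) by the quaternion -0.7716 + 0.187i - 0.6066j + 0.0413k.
(-5.898, -0.666, 3.971)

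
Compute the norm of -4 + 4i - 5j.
√57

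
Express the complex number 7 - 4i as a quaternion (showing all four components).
7 - 4i + 0j + 0k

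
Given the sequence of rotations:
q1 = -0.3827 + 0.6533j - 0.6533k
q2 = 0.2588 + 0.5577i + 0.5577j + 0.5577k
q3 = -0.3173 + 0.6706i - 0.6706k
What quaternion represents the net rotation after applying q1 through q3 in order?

q2 · q1 = -0.099 - 0.9421i + 0.32j - 0.0182k
q3 · q2 · q1 = 0.651 + 0.4471i + 0.5424j + 0.2868k
0.651 + 0.4471i + 0.5424j + 0.2868k


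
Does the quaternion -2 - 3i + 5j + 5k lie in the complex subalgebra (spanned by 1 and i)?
No. The quaternion -2 - 3i + 5j + 5k has j-coefficient y = 5 and k-coefficient z = 5, not both zero, so it does not lie in the complex subalgebra spanned by 1 and i.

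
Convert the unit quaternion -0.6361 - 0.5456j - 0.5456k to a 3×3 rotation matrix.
[[-0.1907, -0.6941, 0.6941], [0.6941, 0.4046, 0.5954], [-0.6941, 0.5954, 0.4046]]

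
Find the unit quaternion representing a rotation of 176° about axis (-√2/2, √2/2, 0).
0.0349 - 0.7067i + 0.7067j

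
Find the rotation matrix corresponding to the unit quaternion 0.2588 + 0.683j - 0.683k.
[[-0.866, 0.3535, 0.3535], [-0.3535, 0.067, -0.933], [-0.3535, -0.933, 0.067]]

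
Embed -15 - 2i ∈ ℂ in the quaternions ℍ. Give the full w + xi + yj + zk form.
-15 - 2i + 0j + 0k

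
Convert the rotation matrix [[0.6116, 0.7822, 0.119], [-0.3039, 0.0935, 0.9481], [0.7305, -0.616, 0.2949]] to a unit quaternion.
0.7071 - 0.553i - 0.2162j - 0.384k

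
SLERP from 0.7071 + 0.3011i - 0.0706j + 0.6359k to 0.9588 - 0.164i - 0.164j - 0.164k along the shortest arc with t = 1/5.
0.83 + 0.2181i - 0.099j + 0.5037k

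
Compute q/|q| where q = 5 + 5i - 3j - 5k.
0.5455 + 0.5455i - 0.3273j - 0.5455k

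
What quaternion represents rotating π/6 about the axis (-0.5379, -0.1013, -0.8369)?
0.9659 - 0.1392i - 0.0262j - 0.2166k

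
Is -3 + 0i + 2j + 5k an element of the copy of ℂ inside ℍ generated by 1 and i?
No. The quaternion -3 + 2j + 5k has j-coefficient y = 2 and k-coefficient z = 5, not both zero, so it does not lie in the complex subalgebra spanned by 1 and i.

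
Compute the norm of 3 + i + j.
√11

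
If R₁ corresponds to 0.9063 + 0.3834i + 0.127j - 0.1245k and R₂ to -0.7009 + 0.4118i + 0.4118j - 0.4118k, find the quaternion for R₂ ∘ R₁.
-0.8967 + 0.1055i + 0.1776j - 0.3915k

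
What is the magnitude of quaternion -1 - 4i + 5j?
√42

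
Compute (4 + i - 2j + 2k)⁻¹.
0.16 - 0.04i + 0.08j - 0.08k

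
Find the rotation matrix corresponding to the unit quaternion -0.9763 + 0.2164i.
[[1, 0, 0], [0, 0.9063, 0.4225], [0, -0.4225, 0.9063]]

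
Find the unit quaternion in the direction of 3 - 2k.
0.8321 - 0.5547k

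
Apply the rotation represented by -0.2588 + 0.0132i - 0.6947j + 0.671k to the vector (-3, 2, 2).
(4.01, -0.556, -0.784)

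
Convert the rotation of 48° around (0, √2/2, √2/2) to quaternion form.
0.9135 + 0.2876j + 0.2876k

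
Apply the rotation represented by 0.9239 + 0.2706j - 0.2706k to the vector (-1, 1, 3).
(1.293, 0.914, 2.914)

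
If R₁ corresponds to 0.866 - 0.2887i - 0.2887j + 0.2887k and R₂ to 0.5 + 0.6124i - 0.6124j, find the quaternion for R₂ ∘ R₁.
0.433 + 0.2092i - 0.8515j - 0.2092k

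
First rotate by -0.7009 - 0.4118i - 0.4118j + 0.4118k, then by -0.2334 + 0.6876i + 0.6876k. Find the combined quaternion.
0.1636 - 0.1027i - 0.4702j - 0.8612k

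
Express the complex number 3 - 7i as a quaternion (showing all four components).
3 - 7i + 0j + 0k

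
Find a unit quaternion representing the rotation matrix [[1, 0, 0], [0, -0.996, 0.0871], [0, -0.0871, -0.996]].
-0.0436 + 0.999i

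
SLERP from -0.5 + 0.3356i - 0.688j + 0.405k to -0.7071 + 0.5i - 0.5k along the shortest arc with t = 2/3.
-0.7639 + 0.5325i - 0.293j - 0.2171k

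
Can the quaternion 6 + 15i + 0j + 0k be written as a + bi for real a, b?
Yes. The quaternion 6 + 15i has j- and k-coefficients y = z = 0, so it lies in the complex subalgebra spanned by 1 and i.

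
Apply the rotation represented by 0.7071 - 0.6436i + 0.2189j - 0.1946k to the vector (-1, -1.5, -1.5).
(-1.659, -0.824, 1.439)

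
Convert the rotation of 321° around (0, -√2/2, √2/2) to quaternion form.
-0.9426 - 0.236j + 0.236k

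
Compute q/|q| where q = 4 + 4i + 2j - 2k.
0.6325 + 0.6325i + 0.3162j - 0.3162k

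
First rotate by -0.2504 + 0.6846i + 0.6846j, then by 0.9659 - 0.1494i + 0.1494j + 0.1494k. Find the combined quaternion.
-0.2419 + 0.5964i + 0.7261j - 0.242k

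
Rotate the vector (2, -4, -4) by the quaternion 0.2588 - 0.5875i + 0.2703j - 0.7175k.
(-4.498, 1.837, 3.52)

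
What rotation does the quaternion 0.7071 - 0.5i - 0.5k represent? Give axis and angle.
axis = (-√2/2, 0, -√2/2), θ = π/2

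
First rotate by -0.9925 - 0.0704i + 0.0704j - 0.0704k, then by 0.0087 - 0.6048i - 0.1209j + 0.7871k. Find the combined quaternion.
0.0127 + 0.5528i + 0.0226j - 0.8329k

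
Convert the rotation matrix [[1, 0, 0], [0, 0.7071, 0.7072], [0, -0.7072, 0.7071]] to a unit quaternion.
0.9239 - 0.3827i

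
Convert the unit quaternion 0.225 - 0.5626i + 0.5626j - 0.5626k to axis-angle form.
axis = (-√3/3, √3/3, -√3/3), θ = 154°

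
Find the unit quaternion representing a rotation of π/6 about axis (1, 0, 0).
0.9659 + 0.2588i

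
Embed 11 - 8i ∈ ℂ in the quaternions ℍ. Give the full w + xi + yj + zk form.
11 - 8i + 0j + 0k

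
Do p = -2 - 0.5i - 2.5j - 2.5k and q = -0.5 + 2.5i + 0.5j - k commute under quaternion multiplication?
No: pq = 1 - i - 6.5j + 9.25k ≠ 1 - 8.5i + 7j - 2.75k = qp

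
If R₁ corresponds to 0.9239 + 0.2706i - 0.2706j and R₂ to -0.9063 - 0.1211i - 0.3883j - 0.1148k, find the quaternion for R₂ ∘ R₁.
-0.9096 - 0.3882i - 0.1446j + 0.0318k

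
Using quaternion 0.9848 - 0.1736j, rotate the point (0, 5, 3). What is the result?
(-1.026, 5, 2.819)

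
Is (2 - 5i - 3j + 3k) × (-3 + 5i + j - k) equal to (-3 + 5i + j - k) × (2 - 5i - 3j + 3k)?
No: pq = 25 + 25i + 21j - k ≠ 25 + 25i + j - 21k = qp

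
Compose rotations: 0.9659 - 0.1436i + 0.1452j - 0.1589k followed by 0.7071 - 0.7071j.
0.7857 + 0.0108i - 0.5803j - 0.2139k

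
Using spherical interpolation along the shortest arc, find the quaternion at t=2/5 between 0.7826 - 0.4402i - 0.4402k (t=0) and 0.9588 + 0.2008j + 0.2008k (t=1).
0.9336 - 0.2859i + 0.0891j - 0.1968k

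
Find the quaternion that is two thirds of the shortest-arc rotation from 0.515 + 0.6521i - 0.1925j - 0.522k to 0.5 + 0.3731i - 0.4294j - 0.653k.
0.5138 + 0.4747i - 0.356j - 0.6196k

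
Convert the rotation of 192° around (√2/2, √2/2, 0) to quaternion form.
-0.1045 + 0.7032i + 0.7032j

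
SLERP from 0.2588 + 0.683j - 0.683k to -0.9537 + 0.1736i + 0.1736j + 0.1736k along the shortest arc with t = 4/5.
0.9269 - 0.156i + 0.0281j - 0.3401k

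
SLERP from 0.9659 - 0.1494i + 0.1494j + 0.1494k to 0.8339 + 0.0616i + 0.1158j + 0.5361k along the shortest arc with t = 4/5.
0.876 + 0.019i + 0.1248j + 0.4655k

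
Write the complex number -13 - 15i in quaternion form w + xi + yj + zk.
-13 - 15i + 0j + 0k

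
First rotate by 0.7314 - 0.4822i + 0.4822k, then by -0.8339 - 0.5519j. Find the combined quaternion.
-0.6099 + 0.136i - 0.4037j - 0.6682k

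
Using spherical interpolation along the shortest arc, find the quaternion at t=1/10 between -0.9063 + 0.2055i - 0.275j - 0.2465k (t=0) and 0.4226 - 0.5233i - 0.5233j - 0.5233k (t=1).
-0.9291 + 0.2697i - 0.192j - 0.1646k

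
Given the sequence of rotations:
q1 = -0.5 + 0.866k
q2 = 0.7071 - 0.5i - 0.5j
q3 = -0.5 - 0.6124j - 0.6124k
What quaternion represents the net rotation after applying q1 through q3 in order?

q2 · q1 = -0.3535 - 0.183i + 0.683j + 0.6123k
q3 · q2 · q1 = 0.97 + 0.1348i - 0.0129j - 0.2017k
0.97 + 0.1348i - 0.0129j - 0.2017k


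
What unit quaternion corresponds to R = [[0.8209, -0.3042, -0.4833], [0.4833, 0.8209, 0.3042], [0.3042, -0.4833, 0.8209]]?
0.9304 - 0.2116i - 0.2116j + 0.2116k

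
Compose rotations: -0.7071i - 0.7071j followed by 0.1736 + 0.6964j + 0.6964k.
0.4924 + 0.3697i - 0.6152j + 0.4924k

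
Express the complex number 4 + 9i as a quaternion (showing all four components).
4 + 9i + 0j + 0k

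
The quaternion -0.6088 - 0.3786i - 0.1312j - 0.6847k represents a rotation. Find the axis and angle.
axis = (-0.4772, -0.1654, -0.8631), θ = 255°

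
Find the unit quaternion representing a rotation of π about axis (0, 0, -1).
-k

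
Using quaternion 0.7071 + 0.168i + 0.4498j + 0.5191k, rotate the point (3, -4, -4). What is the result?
(-0.741, 0.12, -6.359)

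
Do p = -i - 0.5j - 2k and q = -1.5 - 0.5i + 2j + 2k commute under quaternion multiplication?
No: pq = 4.5 + 4.5i + 3.75j + 0.75k ≠ 4.5 - 1.5i - 2.25j + 5.25k = qp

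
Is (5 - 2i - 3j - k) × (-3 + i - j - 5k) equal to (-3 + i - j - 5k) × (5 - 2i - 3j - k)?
No: pq = -21 + 25i - 7j - 17k ≠ -21 - 3i + 15j - 27k = qp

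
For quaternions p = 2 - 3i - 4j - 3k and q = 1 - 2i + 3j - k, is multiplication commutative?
No: pq = 5 + 6i + 5j - 22k ≠ 5 - 20i - j + 12k = qp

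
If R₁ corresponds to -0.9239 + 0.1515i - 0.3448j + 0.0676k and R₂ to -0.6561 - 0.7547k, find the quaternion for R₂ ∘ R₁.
0.6572 - 0.3596i + 0.1119j + 0.6529k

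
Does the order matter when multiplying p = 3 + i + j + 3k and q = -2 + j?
Yes: pq = -7 - 5i + j - 5k ≠ -7 + i + j - 7k = qp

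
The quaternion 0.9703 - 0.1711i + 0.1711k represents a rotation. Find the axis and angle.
axis = (-√2/2, 0, √2/2), θ = 28°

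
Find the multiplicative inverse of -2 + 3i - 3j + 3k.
-0.0645 - 0.0968i + 0.0968j - 0.0968k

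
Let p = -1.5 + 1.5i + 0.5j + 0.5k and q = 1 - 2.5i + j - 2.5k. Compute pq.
3 + 3.5i + 1.5j + 7k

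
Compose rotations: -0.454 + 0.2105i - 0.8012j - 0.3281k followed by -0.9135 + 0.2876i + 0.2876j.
0.5846 - 0.4172i + 0.6957j + 0.0088k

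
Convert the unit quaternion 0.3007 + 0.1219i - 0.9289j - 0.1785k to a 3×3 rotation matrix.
[[-0.7894, -0.1191, -0.6022], [-0.3338, 0.9066, 0.2583], [0.5151, 0.4049, -0.7554]]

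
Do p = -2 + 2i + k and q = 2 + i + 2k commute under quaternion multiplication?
No: pq = -8 + 2i - 3j - 2k ≠ -8 + 2i + 3j - 2k = qp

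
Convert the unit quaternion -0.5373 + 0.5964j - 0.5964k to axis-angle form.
axis = (0, √2/2, -√2/2), θ = 245°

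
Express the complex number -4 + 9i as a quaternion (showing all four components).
-4 + 9i + 0j + 0k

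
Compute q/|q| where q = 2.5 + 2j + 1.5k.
0.7071 + 0.5657j + 0.4243k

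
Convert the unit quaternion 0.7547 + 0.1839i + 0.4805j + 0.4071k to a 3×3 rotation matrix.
[[0.2068, -0.4377, 0.875], [0.7912, 0.6009, 0.1136], [-0.5755, 0.6688, 0.4706]]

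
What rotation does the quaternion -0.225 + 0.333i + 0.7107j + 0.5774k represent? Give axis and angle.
axis = (0.3418, 0.7294, 0.5926), θ = 206°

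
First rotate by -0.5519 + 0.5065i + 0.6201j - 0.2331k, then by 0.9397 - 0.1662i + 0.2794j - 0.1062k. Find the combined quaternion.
-0.6325 + 0.5684i + 0.336j - 0.405k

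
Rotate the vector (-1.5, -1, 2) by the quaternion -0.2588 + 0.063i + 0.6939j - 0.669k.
(0.659, -2.539, 0.607)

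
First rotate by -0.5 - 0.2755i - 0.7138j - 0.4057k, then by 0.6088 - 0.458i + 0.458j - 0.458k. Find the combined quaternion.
-0.2895 - 0.4515i - 0.7232j + 0.4351k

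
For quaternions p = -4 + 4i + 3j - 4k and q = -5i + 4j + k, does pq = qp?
No: pq = 12 + 39i + 27k ≠ 12 + i - 32j - 35k = qp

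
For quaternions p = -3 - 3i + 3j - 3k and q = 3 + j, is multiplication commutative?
No: pq = -12 - 6i + 6j - 12k ≠ -12 - 12i + 6j - 6k = qp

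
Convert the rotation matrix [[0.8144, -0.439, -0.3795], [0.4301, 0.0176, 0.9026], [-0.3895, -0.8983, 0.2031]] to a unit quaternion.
0.7133 - 0.6312i + 0.0035j + 0.3046k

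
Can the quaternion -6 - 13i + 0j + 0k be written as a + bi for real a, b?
Yes. The quaternion -6 - 13i has j- and k-coefficients y = z = 0, so it lies in the complex subalgebra spanned by 1 and i.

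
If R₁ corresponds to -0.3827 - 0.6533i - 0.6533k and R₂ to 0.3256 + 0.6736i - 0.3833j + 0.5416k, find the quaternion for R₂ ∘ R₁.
0.6693 - 0.2201i + 0.2329j - 0.6704k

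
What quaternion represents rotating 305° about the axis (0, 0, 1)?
-0.887 + 0.4617k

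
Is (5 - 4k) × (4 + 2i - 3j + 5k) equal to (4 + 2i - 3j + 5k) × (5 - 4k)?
No: pq = 40 - 2i - 23j + 9k ≠ 40 + 22i - 7j + 9k = qp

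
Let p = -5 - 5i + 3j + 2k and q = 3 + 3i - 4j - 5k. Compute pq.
22 - 37i + 10j + 42k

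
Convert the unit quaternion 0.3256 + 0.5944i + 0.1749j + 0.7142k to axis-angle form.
axis = (0.6287, 0.185, 0.7554), θ = 142°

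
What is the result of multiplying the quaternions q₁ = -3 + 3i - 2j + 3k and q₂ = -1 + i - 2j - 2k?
2 + 4i + 17j - k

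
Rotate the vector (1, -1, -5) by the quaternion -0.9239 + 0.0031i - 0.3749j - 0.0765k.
(-2.61, -1.165, -4.339)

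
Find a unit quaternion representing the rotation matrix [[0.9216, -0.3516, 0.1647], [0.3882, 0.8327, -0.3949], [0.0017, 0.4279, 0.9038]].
0.9563 + 0.2151i + 0.0426j + 0.1934k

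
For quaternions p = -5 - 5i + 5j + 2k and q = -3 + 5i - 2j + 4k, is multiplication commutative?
No: pq = 42 + 14i + 25j - 41k ≠ 42 - 34i - 35j - 11k = qp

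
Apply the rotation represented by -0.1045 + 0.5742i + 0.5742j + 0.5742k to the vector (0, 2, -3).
(-0.059, -2.976, 2.035)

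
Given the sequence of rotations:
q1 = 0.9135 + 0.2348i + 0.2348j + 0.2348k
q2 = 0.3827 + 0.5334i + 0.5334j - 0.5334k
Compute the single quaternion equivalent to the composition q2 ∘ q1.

q2 · q1 = 0.2244 + 0.8276i + 0.3266j - 0.3974k
0.2244 + 0.8276i + 0.3266j - 0.3974k


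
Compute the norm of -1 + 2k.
√5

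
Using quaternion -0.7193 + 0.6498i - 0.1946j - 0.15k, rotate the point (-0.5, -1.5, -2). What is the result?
(0.093, -2.134, 1.393)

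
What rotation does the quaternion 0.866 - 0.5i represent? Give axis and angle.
axis = (-1, 0, 0), θ = π/3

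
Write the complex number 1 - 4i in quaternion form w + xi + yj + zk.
1 - 4i + 0j + 0k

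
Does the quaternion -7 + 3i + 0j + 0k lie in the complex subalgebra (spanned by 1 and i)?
Yes. The quaternion -7 + 3i has j- and k-coefficients y = z = 0, so it lies in the complex subalgebra spanned by 1 and i.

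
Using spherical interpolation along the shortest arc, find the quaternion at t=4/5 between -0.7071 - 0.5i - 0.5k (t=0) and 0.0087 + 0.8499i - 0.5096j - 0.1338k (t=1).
-0.1878 - 0.8742i + 0.4477j - 0.0098k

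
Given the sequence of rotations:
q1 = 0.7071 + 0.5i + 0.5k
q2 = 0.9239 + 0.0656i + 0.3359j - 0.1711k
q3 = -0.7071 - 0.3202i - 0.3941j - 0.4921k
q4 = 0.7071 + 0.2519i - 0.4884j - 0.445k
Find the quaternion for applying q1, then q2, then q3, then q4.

q2 · q1 = 0.706 + 0.6763i + 0.1192j + 0.173k
q3 · q2 · q1 = -0.1506 - 0.7138i - 0.6399j - 0.2414k
q4 · q3 · q2 · q1 = -0.3466 - 0.7095i - 0.0005j - 0.6135k
-0.3466 - 0.7095i - 0.0005j - 0.6135k


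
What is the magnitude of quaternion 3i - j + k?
√11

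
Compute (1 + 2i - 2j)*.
1 - 2i + 2j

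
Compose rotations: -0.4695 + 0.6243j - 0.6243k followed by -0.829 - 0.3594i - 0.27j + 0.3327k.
0.7655 + 0.1296i - 0.6152j + 0.137k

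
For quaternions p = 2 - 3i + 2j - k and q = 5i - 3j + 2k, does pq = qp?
No: pq = 23 + 11i - 5j + 3k ≠ 23 + 9i - 7j + 5k = qp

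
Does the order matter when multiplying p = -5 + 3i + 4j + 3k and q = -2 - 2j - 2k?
Yes: pq = 24 - 8i + 8j - 2k ≠ 24 - 4i - 4j + 10k = qp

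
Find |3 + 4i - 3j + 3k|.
√43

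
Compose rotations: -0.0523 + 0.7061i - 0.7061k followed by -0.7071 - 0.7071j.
0.037 + 0.037j + 0.9986k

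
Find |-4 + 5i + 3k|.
√50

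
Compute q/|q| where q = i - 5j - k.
0.1925i - 0.9623j - 0.1925k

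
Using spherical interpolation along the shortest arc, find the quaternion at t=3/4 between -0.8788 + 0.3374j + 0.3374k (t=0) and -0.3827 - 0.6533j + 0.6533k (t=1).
-0.6055 - 0.444j + 0.6605k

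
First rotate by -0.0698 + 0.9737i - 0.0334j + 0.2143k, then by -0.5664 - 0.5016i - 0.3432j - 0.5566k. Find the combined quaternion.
0.6358 - 0.6086i - 0.3916j + 0.2684k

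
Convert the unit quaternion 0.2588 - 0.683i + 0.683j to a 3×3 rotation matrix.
[[0.067, -0.933, 0.3535], [-0.933, 0.067, 0.3535], [-0.3535, -0.3535, -0.866]]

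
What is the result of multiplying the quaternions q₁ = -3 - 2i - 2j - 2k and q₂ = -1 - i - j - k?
-3 + 5i + 5j + 5k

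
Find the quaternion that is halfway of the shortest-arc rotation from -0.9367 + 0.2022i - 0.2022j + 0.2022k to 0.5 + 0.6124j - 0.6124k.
-0.7755 + 0.1091i - 0.4397j + 0.4397k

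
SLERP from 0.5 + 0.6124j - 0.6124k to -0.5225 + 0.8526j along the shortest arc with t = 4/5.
-0.3344 + 0.928j - 0.1639k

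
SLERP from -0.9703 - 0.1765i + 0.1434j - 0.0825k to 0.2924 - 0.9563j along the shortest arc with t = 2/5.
-0.8156 - 0.1226i + 0.5625j - 0.0573k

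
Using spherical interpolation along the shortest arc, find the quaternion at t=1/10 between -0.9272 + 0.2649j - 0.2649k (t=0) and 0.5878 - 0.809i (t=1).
-0.9324 + 0.0958i + 0.2465j - 0.2465k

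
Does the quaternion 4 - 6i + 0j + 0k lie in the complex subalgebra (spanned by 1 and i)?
Yes. The quaternion 4 - 6i has j- and k-coefficients y = z = 0, so it lies in the complex subalgebra spanned by 1 and i.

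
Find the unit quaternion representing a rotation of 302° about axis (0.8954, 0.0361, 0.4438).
-0.8746 + 0.4341i + 0.0175j + 0.2152k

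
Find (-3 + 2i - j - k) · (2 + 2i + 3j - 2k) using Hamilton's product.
-9 + 3i - 9j + 12k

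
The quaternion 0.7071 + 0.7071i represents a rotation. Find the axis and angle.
axis = (1, 0, 0), θ = π/2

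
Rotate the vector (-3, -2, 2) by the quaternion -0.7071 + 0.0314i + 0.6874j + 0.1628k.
(-2.476, -0.792, -3.2)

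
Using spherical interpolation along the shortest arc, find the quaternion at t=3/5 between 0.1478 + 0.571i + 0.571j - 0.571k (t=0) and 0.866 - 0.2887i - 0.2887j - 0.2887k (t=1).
-0.6045 + 0.5589i + 0.5589j - 0.0991k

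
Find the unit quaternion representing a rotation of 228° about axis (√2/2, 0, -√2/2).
-0.4067 + 0.646i - 0.646k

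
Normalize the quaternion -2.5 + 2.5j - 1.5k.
-0.6509 + 0.6509j - 0.3906k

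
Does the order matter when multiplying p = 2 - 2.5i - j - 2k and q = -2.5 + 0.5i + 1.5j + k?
Yes: pq = -0.25 + 9.25i + 7j + 3.75k ≠ -0.25 + 5.25i + 4j + 10.25k = qp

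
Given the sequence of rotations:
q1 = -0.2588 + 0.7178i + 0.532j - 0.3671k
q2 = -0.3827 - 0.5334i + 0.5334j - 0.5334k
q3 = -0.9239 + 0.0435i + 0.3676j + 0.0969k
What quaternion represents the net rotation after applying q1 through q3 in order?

q2 · q1 = 0.0023 - 0.0487i - 0.9203j - 0.3881k
q3 · q2 · q1 = 0.3759 - 0.0084i + 0.8633j + 0.3367k
0.3759 - 0.0084i + 0.8633j + 0.3367k


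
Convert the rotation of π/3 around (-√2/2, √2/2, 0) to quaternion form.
0.866 - 0.3536i + 0.3536j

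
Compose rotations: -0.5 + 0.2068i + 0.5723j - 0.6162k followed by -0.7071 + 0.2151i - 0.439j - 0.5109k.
0.2455 + 0.3091i - 0.1583j + 0.9051k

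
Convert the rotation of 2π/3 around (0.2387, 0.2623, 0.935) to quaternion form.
0.5 + 0.2067i + 0.2272j + 0.8097k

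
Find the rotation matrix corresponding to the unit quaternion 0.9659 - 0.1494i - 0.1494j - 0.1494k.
[[0.9107, 0.3333, -0.244], [-0.244, 0.9107, 0.3333], [0.3333, -0.244, 0.9107]]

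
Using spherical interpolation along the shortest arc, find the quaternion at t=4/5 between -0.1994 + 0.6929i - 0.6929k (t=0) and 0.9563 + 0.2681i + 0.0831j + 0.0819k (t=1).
-0.9549 - 0.0447i - 0.0778j - 0.2831k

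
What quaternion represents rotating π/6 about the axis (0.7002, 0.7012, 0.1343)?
0.9659 + 0.1812i + 0.1815j + 0.0348k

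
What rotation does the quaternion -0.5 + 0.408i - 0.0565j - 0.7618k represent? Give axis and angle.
axis = (0.4711, -0.0652, -0.8797), θ = 4π/3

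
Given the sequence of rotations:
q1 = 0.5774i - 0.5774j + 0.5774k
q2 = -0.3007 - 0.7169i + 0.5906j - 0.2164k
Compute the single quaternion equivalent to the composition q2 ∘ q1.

q2 · q1 = 0.8799 + 0.0424i + 0.4626j - 0.1007k
0.8799 + 0.0424i + 0.4626j - 0.1007k


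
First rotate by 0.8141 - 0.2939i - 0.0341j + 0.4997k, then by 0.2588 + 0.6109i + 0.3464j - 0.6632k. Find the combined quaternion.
0.7334 + 0.5718i + 0.1628j - 0.3296k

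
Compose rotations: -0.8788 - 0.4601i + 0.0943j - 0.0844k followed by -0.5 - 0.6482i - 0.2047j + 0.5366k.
0.2058 + 0.7664i - 0.1689j - 0.5847k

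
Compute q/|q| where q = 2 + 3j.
0.5547 + 0.8321j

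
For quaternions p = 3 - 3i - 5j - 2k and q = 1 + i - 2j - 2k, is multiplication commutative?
No: pq = -8 + 6i - 19j + 3k ≠ -8 - 6i - 3j - 19k = qp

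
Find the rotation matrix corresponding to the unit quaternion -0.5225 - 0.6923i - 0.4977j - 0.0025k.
[[0.5046, 0.6865, 0.5236], [0.6917, 0.0414, -0.721], [-0.5166, 0.7259, -0.454]]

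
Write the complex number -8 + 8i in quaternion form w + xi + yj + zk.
-8 + 8i + 0j + 0k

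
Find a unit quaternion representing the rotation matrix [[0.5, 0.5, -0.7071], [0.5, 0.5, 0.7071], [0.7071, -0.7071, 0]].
0.7071 - 0.5i - 0.5j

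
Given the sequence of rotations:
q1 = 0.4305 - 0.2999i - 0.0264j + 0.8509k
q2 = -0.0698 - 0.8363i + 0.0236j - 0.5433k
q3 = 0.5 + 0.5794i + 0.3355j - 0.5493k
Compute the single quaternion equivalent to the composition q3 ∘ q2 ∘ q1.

q2 · q1 = 0.1821 - 0.3334i + 0.8865j - 0.2641k
q3 · q2 · q1 = -0.1583 + 0.3372i + 0.8405j + 0.3934k
-0.1583 + 0.3372i + 0.8405j + 0.3934k


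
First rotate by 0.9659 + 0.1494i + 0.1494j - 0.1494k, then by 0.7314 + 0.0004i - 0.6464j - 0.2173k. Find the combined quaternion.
0.7705 + 0.2387i - 0.5475j - 0.2225k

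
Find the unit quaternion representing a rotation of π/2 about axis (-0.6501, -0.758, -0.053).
0.7071 - 0.4597i - 0.536j - 0.0375k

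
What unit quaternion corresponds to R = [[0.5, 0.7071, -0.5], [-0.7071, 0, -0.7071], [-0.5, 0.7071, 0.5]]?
0.7071 + 0.5i - 0.5k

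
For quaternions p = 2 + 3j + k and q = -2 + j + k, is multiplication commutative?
No: pq = -8 + 2i - 4j ≠ -8 - 2i - 4j = qp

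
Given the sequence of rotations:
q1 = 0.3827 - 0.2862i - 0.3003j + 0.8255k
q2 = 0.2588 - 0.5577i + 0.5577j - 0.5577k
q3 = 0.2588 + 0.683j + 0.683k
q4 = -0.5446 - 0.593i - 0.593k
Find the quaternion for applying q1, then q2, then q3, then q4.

q2 · q1 = 0.5673 + 0.0054i + 0.7557j + 0.3273k
q3 · q2 · q1 = -0.5929 - 0.2912i + 0.5867j + 0.4685k
q4 · q3 · q2 · q1 = 0.428 + 0.8581i + 0.131j - 0.2515k
0.428 + 0.8581i + 0.131j - 0.2515k


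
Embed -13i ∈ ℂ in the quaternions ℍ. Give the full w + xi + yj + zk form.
0 - 13i + 0j + 0k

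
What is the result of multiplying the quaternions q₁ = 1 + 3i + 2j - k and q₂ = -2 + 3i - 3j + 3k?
-2 - 19j - 10k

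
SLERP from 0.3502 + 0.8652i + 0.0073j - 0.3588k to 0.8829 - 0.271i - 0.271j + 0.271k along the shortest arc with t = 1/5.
0.0622 + 0.9002i + 0.0894j - 0.4216k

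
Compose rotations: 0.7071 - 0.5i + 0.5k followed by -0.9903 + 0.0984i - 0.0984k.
-0.6018 + 0.5647i - 0.5647k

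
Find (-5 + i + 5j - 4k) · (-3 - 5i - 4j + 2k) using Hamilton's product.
48 + 16i + 23j + 23k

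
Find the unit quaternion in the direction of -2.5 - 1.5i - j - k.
-0.7715 - 0.4629i - 0.3086j - 0.3086k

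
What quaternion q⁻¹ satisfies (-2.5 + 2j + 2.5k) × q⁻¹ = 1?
-0.1515 - 0.1212j - 0.1515k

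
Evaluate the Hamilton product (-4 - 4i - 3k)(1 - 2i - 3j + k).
-9 - 5i + 22j + 5k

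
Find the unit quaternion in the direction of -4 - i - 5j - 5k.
-0.4887 - 0.1222i - 0.6108j - 0.6108k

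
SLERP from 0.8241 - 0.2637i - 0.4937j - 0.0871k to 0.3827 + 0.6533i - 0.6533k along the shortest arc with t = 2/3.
0.6798 + 0.409i - 0.2221j - 0.5668k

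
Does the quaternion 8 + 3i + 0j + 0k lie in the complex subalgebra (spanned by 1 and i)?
Yes. The quaternion 8 + 3i has j- and k-coefficients y = z = 0, so it lies in the complex subalgebra spanned by 1 and i.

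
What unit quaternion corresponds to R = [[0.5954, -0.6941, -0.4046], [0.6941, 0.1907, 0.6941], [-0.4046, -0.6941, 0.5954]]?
0.7716 - 0.4498i + 0.4498k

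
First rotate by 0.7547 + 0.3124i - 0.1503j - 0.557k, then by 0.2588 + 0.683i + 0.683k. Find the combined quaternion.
0.3624 + 0.699i + 0.5549j + 0.2687k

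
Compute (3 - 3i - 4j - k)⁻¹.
0.0857 + 0.0857i + 0.1143j + 0.0286k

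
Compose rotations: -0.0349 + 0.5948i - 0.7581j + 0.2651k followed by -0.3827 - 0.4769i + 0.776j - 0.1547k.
0.9263 - 0.1225i + 0.2975j - 0.1961k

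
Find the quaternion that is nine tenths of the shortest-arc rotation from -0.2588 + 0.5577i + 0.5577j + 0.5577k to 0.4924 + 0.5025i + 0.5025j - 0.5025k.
0.4397 + 0.5662i + 0.5662j - 0.4068k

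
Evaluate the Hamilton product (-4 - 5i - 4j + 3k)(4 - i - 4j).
-37 - 4i - 3j + 28k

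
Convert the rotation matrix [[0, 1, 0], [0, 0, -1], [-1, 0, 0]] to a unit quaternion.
-0.5 - 0.5i - 0.5j + 0.5k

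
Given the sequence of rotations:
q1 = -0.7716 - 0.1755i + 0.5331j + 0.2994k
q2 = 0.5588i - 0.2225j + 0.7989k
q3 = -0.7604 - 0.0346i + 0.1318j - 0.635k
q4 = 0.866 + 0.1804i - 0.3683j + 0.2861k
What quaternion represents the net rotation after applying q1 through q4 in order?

q2 · q1 = -0.0225 - 0.9237i - 0.1358j - 0.3576k
q3 · q2 · q1 = -0.224 + 0.5698i + 0.6745j + 0.4126k
q4 · q3 · q2 · q1 = -0.1664 + 0.1081i + 0.7552j + 0.6248k
-0.1664 + 0.1081i + 0.7552j + 0.6248k


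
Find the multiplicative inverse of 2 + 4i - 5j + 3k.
0.037 - 0.0741i + 0.0926j - 0.0556k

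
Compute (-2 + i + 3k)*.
-2 - i - 3k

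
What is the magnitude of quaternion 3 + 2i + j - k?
√15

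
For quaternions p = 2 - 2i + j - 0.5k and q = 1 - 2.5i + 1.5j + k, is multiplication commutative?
No: pq = -4 - 5.25i + 7.25j + k ≠ -4 - 8.75i + 0.75j + 2k = qp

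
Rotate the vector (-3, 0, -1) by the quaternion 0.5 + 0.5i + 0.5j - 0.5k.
(0, 1, 3)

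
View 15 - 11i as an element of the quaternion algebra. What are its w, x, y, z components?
15 - 11i + 0j + 0k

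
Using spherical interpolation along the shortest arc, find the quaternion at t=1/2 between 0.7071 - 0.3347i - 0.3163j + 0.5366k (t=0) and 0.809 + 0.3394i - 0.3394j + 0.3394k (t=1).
0.8109 + 0.0025i - 0.3507j + 0.4685k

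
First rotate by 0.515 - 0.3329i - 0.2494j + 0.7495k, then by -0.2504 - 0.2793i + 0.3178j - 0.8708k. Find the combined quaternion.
0.51 - 0.0395i + 0.7253j - 0.4607k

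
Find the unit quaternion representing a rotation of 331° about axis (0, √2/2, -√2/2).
-0.9681 + 0.177j - 0.177k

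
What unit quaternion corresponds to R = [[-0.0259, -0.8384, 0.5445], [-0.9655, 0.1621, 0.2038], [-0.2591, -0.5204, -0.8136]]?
0.284 - 0.6375i + 0.7074j - 0.1119k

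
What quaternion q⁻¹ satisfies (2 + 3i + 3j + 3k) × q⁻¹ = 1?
0.0645 - 0.0968i - 0.0968j - 0.0968k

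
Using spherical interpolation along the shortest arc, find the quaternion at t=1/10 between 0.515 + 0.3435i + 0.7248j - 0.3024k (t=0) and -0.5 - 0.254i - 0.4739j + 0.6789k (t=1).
0.5186 + 0.3376i + 0.706j - 0.3444k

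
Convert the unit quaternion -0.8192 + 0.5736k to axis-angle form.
axis = (0, 0, 1), θ = 290°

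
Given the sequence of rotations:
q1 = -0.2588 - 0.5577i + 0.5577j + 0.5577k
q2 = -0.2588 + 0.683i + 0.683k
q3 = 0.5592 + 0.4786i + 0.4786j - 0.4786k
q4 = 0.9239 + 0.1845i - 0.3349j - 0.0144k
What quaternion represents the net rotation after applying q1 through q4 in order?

q2 · q1 = 0.067 - 0.4133i - 0.9062j + 0.0598k
q3 · q2 · q1 = 0.6976 - 0.6041i - 0.3055j - 0.2345k
q4 · q3 · q2 · q1 = 0.6503 - 0.3553i - 0.4639j - 0.4854k
0.6503 - 0.3553i - 0.4639j - 0.4854k


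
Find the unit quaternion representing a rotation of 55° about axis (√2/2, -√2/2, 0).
0.887 + 0.3265i - 0.3265j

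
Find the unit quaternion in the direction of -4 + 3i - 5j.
-0.5657 + 0.4243i - 0.7071j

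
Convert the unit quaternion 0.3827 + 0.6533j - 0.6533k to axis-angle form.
axis = (0, √2/2, -√2/2), θ = 3π/4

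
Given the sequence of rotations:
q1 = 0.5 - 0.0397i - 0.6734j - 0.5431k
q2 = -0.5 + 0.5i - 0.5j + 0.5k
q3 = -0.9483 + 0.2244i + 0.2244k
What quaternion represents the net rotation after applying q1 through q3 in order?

q2 · q1 = -0.2953 + 0.8781i + 0.3384j + 0.165k
q3 · q2 · q1 = 0.046 - 0.9749i - 0.1609j - 0.1468k
0.046 - 0.9749i - 0.1609j - 0.1468k


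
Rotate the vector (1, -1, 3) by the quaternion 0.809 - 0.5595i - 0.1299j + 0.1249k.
(-0.058, 2.623, 2.029)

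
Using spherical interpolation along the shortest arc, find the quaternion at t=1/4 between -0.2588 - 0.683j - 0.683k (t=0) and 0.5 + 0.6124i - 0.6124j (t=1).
-0.0572 + 0.2009i - 0.7846j - 0.5837k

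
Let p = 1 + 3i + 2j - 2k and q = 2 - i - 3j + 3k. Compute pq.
17 + 5i - 6j - 8k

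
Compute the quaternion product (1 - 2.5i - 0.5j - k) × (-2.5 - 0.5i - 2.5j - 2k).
-7 + 4.25i - 5.75j + 6.5k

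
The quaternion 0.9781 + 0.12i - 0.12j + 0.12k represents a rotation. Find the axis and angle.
axis = (√3/3, -√3/3, √3/3), θ = 24°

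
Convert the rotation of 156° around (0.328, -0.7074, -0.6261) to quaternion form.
0.2079 + 0.3208i - 0.6919j - 0.6124k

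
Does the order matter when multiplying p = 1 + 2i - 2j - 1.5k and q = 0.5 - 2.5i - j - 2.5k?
Yes: pq = -0.25 + 2i + 6.75j - 10.25k ≠ -0.25 - 5i - 10.75j + 3.75k = qp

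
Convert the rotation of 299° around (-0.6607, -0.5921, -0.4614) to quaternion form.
-0.8616 - 0.3353i - 0.3005j - 0.2342k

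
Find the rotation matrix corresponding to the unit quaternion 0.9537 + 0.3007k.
[[0.8192, -0.5736, 0], [0.5736, 0.8192, 0], [0, 0, 1]]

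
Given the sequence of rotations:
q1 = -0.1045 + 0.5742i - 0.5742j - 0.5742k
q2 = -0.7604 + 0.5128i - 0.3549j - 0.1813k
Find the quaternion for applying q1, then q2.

q2 · q1 = -0.5229 - 0.3905i + 0.6641j + 0.3649k
-0.5229 - 0.3905i + 0.6641j + 0.3649k


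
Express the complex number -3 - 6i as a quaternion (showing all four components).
-3 - 6i + 0j + 0k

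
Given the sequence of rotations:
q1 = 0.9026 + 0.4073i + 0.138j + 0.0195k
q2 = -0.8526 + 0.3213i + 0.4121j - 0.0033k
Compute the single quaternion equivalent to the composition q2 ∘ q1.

q2 · q1 = -0.9572 - 0.0488i + 0.2467j - 0.1431k
-0.9572 - 0.0488i + 0.2467j - 0.1431k


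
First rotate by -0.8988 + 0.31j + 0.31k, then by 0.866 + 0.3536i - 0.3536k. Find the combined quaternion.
-0.6687 - 0.2082i + 0.1588j + 0.6959k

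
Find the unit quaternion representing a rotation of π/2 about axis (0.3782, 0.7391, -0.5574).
0.7071 + 0.2674i + 0.5226j - 0.3941k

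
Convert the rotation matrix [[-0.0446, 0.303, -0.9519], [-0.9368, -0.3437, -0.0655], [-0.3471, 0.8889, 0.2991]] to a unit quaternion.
-0.4772 - 0.5i + 0.3169j + 0.6495k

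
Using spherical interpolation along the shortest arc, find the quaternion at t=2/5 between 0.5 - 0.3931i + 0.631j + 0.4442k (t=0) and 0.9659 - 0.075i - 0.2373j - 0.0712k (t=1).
0.8421 - 0.3185i + 0.3318j + 0.2817k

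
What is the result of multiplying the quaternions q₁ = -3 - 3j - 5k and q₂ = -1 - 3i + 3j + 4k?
32 + 12i + 9j - 16k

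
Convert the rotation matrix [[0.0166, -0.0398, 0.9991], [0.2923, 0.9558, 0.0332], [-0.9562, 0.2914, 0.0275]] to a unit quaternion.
0.7071 + 0.0913i + 0.6913j + 0.1174k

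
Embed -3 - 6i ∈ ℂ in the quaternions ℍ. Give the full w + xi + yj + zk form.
-3 - 6i + 0j + 0k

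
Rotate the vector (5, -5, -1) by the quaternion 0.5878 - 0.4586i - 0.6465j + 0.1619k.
(-0.546, 0.952, 7.057)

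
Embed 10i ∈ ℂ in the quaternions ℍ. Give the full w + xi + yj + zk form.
0 + 10i + 0j + 0k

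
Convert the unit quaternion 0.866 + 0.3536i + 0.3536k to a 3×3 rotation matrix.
[[0.7499, -0.6124, 0.2501], [0.6124, 0.4999, -0.6124], [0.2501, 0.6124, 0.7499]]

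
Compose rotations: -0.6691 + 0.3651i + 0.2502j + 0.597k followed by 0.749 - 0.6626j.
-0.3354 - 0.1221i + 0.6307j + 0.6891k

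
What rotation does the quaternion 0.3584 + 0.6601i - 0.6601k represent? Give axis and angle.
axis = (√2/2, 0, -√2/2), θ = 138°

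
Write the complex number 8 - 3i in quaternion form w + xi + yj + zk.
8 - 3i + 0j + 0k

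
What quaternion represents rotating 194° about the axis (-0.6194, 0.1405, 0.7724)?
-0.1219 - 0.6148i + 0.1395j + 0.7666k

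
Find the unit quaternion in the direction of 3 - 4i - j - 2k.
0.5477 - 0.7303i - 0.1826j - 0.3651k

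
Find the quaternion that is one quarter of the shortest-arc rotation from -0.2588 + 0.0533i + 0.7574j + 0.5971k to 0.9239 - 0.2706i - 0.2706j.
-0.494 + 0.1262i + 0.7059j + 0.4916k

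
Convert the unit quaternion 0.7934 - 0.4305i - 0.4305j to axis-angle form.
axis = (-√2/2, -√2/2, 0), θ = 75°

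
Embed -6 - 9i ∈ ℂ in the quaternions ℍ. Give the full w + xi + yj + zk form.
-6 - 9i + 0j + 0k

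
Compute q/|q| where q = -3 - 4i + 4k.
-0.4685 - 0.6247i + 0.6247k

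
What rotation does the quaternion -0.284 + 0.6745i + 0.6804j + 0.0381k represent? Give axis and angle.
axis = (0.7035, 0.7096, 0.0397), θ = 213°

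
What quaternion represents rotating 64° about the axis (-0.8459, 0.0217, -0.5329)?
0.848 - 0.4483i + 0.0115j - 0.2824k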